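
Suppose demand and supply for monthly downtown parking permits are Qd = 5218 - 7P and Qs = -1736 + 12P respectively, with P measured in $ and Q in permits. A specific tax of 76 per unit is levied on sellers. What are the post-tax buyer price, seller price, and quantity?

Sellers keep P_s = P_b - 76 per unit, so supply in terms of the buyer price is Qs = -2648 + 12P_b.
Market clearing requires 5218 - 7P_b = -2648 + 12P_b; hence 7866 = 19P_b and P_b = 414.
Then P_s = 414 - 76 = 338 and Q = 5218 - 7(414) = 2320.

P_b = 414, P_s = 338, Q = 2320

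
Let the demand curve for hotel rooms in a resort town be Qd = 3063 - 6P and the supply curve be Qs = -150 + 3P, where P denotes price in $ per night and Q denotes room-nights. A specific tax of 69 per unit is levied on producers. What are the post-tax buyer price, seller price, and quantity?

With a tax of 69 on producers, they supply based on the net price P_s = P_b - 69, so Qs = -357 + 3P_b.
Market clearing requires 3063 - 6P_b = -357 + 3P_b; hence 3420 = 9P_b and P_b = 380.
Then P_s = 380 - 69 = 311 and Q = 3063 - 6(380) = 783.

P_b = 380, P_s = 311, Q = 783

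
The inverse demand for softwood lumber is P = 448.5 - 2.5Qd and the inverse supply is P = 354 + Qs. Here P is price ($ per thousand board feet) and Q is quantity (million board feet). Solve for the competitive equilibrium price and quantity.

Solving each curve for Q: Qd = 179.4 - 0.4P and Qs = -354 + P.
At equilibrium Qd = Qs, so 179.4 - 0.4P = -354 + P; collecting terms, 533.4 = 1.4P and P* = 381.
Plugging P* into demand: Q* = 179.4 - 0.4(381) = 27.

P* = 381, Q* = 27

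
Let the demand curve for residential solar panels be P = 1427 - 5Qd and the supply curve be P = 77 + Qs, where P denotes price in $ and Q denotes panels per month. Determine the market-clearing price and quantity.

P* = 302, Q* = 225

In direct form, Qd = 285.4 - 0.2P and Qs = -77 + P.
At equilibrium Qd = Qs, so 285.4 - 0.2P = -77 + P; collecting terms, 362.4 = 1.2P and P* = 302.
Substitute back: Q* = 285.4 - 0.2(302) = 225.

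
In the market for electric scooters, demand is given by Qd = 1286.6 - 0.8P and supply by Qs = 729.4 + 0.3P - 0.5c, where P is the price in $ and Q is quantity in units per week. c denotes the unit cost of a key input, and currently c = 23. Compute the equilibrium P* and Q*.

With c = 23, supply is Qs = 717.9 + 0.3P.
Set Qd = Qs: 1286.6 - 0.8P = 717.9 + 0.3P, so 568.7 = 1.1P and P* = 517.
Plugging P* into demand: Q* = 1286.6 - 0.8(517) = 873.

P* = 517, Q* = 873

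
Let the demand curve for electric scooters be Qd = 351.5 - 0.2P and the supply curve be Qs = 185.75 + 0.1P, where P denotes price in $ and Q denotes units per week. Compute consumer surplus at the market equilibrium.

Consumer surplus = 145202.5

Set Qd = Qs: 351.5 - 0.2P = 185.75 + 0.1P, so 165.75 = 0.3P and P* = 552.5.
Then Q* = 351.5 - 0.2(552.5) = 241.
Demand choke price (Qd = 0): P = 351.5/0.2 = 1757.5. Consumer surplus = ½ × (1757.5 - 552.5) × 241 = 145202.5.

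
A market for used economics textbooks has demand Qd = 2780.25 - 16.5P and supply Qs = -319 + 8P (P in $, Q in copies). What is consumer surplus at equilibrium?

Equating demand and supply, 2780.25 - 16.5P = -319 + 8P gives 24.5P = 3099.25, so P* = 126.5.
From the demand curve, Q* = 2780.25 - 16.5(126.5) = 693.
Demand choke price (Qd = 0): P = 2780.25/16.5 = 168.5. Consumer surplus = ½ × (168.5 - 126.5) × 693 = 14553.

Consumer surplus = 14553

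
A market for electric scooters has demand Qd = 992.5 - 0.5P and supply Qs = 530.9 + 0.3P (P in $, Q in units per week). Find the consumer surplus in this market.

Consumer surplus = 495616

The market clears where 992.5 - 0.5P = 530.9 + 0.3P. Rearranging, 0.8P = 461.6, hence P* = 577.
Plugging P* into demand: Q* = 992.5 - 0.5(577) = 704.
Demand choke price (Qd = 0): P = 992.5/0.5 = 1985. Consumer surplus = ½ × (1985 - 577) × 704 = 495616.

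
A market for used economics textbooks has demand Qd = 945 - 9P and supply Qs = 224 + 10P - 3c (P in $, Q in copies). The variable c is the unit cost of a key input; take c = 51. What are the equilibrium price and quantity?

P* = 46, Q* = 531

With c = 51, supply is Qs = 71 + 10P.
The market clears where 945 - 9P = 71 + 10P. Rearranging, 19P = 874, hence P* = 46.
Plugging P* into demand: Q* = 945 - 9(46) = 531.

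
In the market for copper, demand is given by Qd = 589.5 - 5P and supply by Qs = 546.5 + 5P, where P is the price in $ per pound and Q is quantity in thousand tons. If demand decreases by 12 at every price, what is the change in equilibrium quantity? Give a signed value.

ΔQ = -6

Equating demand and supply, 589.5 - 5P = 546.5 + 5P gives 10P = 43, so P* = 4.3.
From the demand curve, Q* = 589.5 - 5(4.3) = 568.
After the shift, demand is Qd = 577.5 - 5P.
New equilibrium: 31 = 10P, so P = 3.1 and Q = 562.
ΔQ = 562 - 568 = -6.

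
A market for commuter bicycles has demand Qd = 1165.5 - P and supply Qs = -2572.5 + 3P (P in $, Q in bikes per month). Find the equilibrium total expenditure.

Total expenditure = 215869.5

Set Qd = Qs: 1165.5 - P = -2572.5 + 3P, so 3738 = 4P and P* = 934.5.
Plugging P* into demand: Q* = 1165.5 - 934.5 = 231.
Total expenditure = P* × Q* = 934.5 × 231 = 215869.5.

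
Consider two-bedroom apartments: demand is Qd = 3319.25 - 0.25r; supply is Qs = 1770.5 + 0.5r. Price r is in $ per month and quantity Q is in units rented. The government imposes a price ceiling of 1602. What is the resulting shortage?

Shortage = 347.25

At r = 1602: Qd = 2918.75 and Qs = 2571.5.
Shortage = Qd - Qs = 2918.75 - 2571.5 = 347.25.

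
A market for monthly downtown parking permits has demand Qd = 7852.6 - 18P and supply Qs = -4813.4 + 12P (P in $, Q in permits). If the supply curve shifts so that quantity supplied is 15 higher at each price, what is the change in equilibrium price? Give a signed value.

The market clears where 7852.6 - 18P = -4813.4 + 12P. Rearranging, 30P = 12666, hence P* = 422.2.
Substitute back: Q* = 7852.6 - 18(422.2) = 253.
After the shift, supply is Qs = -4798.4 + 12P.
The new intersection has 12651 = 30P, i.e. P = 421.7, Q = 262.
ΔP = 421.7 - 422.2 = -0.5.

ΔP = -0.5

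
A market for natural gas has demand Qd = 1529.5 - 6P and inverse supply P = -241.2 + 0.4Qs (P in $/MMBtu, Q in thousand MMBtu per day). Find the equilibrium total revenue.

In direct form, Qs = 603 + 2.5P.
At equilibrium Qd = Qs, so 1529.5 - 6P = 603 + 2.5P; collecting terms, 926.5 = 8.5P and P* = 109.
Plugging P* into demand: Q* = 1529.5 - 6(109) = 875.5.
Total revenue = P* × Q* = 109 × 875.5 = 95429.5.

Total revenue = 95429.5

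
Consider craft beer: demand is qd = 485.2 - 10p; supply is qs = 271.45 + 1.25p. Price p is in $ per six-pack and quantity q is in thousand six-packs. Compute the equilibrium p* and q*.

p* = 19, q* = 295.2

Set qd = qs: 485.2 - 10p = 271.45 + 1.25p, so 213.75 = 11.25p and p* = 19.
Plugging p* into demand: q* = 485.2 - 10(19) = 295.2.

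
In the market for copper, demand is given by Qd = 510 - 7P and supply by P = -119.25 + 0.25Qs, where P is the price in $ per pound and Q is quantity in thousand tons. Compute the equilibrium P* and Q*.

Solving each curve for Q: Qs = 477 + 4P.
At equilibrium Qd = Qs, so 510 - 7P = 477 + 4P; collecting terms, 33 = 11P and P* = 3.
Then Q* = 510 - 7(3) = 489.

P* = 3, Q* = 489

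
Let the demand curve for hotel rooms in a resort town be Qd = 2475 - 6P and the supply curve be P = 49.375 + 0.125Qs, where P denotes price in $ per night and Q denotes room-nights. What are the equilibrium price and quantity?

P* = 205, Q* = 1245

Solving each curve for Q: Qs = -395 + 8P.
The market clears where 2475 - 6P = -395 + 8P. Rearranging, 14P = 2870, hence P* = 205.
From the demand curve, Q* = 2475 - 6(205) = 1245.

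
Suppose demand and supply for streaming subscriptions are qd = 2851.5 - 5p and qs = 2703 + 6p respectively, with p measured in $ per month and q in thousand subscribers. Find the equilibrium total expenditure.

Total expenditure = 37584

At equilibrium qd = qs, so 2851.5 - 5p = 2703 + 6p; collecting terms, 148.5 = 11p and p* = 13.5.
Plugging p* into demand: q* = 2851.5 - 5(13.5) = 2784.
Total expenditure = p* × q* = 13.5 × 2784 = 37584.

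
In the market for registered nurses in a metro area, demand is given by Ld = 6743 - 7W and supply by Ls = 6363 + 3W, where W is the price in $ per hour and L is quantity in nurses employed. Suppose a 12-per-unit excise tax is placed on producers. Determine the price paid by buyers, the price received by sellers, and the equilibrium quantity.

With a tax of 12 on producers, they supply based on the net price W_s = W_b - 12, so Ls = 6327 + 3W_b.
Set Ld = Ls: 6743 - 7W_b = 6327 + 3W_b, so 416 = 10W_b and W_b = 41.6.
So W_s = 29.6 and the quantity traded is L = 6743 - 7(41.6) = 6451.8.

W_b = 41.6, W_s = 29.6, L = 6451.8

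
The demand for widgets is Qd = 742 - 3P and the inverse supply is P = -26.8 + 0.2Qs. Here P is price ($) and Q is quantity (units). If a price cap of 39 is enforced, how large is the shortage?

Solving each curve for Q: Qs = 134 + 5P.
At P = 39: Qd = 625 and Qs = 329.
Shortage = Qd - Qs = 625 - 329 = 296.

Shortage = 296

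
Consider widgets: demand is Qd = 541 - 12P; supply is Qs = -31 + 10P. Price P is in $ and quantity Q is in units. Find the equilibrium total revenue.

Total revenue = 5954

Equating demand and supply, 541 - 12P = -31 + 10P gives 22P = 572, so P* = 26.
Substitute back: Q* = 541 - 12(26) = 229.
Total revenue = P* × Q* = 26 × 229 = 5954.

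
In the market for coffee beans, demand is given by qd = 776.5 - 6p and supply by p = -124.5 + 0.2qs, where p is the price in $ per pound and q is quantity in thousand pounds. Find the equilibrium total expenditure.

Total expenditure = 9695

Rewriting in direct form: qs = 622.5 + 5p.
Equating demand and supply, 776.5 - 6p = 622.5 + 5p gives 11p = 154, so p* = 14.
Plugging p* into demand: q* = 776.5 - 6(14) = 692.5.
Total expenditure = p* × q* = 14 × 692.5 = 9695.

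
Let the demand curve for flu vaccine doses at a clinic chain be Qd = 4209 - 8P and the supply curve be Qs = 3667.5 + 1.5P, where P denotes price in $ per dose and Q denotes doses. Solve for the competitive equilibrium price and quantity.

P* = 57, Q* = 3753

The market clears where 4209 - 8P = 3667.5 + 1.5P. Rearranging, 9.5P = 541.5, hence P* = 57.
Plugging P* into demand: Q* = 4209 - 8(57) = 3753.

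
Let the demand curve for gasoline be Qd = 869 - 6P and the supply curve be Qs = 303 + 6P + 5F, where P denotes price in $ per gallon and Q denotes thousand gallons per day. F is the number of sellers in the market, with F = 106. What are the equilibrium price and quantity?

P* = 3, Q* = 851

With F = 106, supply is Qs = 833 + 6P.
The market clears where 869 - 6P = 833 + 6P. Rearranging, 12P = 36, hence P* = 3.
Plugging P* into demand: Q* = 869 - 6(3) = 851.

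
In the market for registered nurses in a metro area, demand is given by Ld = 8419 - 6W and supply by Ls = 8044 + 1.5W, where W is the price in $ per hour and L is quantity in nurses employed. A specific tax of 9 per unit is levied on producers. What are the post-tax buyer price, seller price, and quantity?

Producers keep W_s = W_b - 9 per unit, so supply in terms of the buyer price is Ls = 8030.5 + 1.5W_b.
Market clearing requires 8419 - 6W_b = 8030.5 + 1.5W_b; hence 388.5 = 7.5W_b and W_b = 51.8.
So W_s = 42.8 and the quantity traded is L = 8419 - 6(51.8) = 8108.2.

W_b = 51.8, W_s = 42.8, L = 8108.2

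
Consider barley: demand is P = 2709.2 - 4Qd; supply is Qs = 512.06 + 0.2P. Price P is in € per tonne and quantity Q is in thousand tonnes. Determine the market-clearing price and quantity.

P* = 367.2, Q* = 585.5

Rewriting in direct form: Qd = 677.3 - 0.25P.
Equating demand and supply, 677.3 - 0.25P = 512.06 + 0.2P gives 0.45P = 165.24, so P* = 367.2.
Substitute back: Q* = 677.3 - 0.25(367.2) = 585.5.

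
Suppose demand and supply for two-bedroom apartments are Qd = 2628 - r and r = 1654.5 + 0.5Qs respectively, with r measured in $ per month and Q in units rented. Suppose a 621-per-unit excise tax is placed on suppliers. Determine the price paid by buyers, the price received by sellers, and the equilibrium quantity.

r_b = 2393, r_s = 1772, Q = 235

Inverting to quantity form: Qs = -3309 + 2r.
Suppliers keep r_s = r_b - 621 per unit, so supply in terms of the buyer price is Qs = -4551 + 2r_b.
Equate demand and the shifted supply: 2628 - r_b = -4551 + 2r_b, giving 3r_b = 7179, so r_b = 2393.
So r_s = 1772 and the quantity traded is Q = 2628 - 2393 = 235.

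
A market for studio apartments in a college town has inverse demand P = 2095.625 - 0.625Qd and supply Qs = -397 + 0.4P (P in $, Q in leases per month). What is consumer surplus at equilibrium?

In direct form, Qd = 3353 - 1.6P.
The market clears where 3353 - 1.6P = -397 + 0.4P. Rearranging, 2P = 3750, hence P* = 1875.
Then Q* = 3353 - 1.6(1875) = 353.
Demand choke price (Qd = 0): P = 3353/1.6 = 2095.625. Consumer surplus = ½ × (2095.625 - 1875) × 353 = 38940.3125.

Consumer surplus = 38940.3125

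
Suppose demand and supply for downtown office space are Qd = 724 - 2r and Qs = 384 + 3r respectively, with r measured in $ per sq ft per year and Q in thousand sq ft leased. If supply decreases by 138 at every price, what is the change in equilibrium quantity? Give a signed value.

Equating demand and supply, 724 - 2r = 384 + 3r gives 5r = 340, so r* = 68.
From the demand curve, Q* = 724 - 2(68) = 588.
After the shift, supply is Qs = 246 + 3r.
Re-solving, 5r = 478 gives r = 95.6 and Q = 532.8.
ΔQ = 532.8 - 588 = -55.2.

ΔQ = -55.2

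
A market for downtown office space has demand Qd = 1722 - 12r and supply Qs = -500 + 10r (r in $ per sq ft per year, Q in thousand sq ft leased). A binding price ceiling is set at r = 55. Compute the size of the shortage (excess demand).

With r fixed at 55, quantity demanded is 1062 and quantity supplied is 50.
Shortage = Qd - Qs = 1062 - 50 = 1012.

Shortage = 1012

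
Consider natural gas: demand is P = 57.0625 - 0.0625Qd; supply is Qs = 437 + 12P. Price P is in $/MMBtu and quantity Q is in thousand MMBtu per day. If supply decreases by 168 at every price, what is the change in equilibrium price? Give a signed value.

Inverting to quantity form: Qd = 913 - 16P.
Set Qd = Qs: 913 - 16P = 437 + 12P, so 476 = 28P and P* = 17.
Then Q* = 913 - 16(17) = 641.
After the shift, supply is Qs = 269 + 12P.
New equilibrium: 644 = 28P, so P = 23 and Q = 545.
ΔP = 23 - 17 = 6.

ΔP = 6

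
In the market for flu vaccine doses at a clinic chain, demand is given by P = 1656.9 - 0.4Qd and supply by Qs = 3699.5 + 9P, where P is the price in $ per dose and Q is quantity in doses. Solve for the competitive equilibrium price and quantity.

Rewriting in direct form: Qd = 4142.25 - 2.5P.
At equilibrium Qd = Qs, so 4142.25 - 2.5P = 3699.5 + 9P; collecting terms, 442.75 = 11.5P and P* = 38.5.
Substitute back: Q* = 4142.25 - 2.5(38.5) = 4046.

P* = 38.5, Q* = 4046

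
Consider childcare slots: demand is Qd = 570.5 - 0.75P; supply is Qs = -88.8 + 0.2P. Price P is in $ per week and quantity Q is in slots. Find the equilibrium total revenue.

Total revenue = 34700

Equating demand and supply, 570.5 - 0.75P = -88.8 + 0.2P gives 0.95P = 659.3, so P* = 694.
Substitute back: Q* = 570.5 - 0.75(694) = 50.
Total revenue = P* × Q* = 694 × 50 = 34700.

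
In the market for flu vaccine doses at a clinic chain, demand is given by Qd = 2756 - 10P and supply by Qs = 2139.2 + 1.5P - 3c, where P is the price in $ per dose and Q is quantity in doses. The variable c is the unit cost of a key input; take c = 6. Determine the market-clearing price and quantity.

With c = 6, supply is Qs = 2121.2 + 1.5P.
At equilibrium Qd = Qs, so 2756 - 10P = 2121.2 + 1.5P; collecting terms, 634.8 = 11.5P and P* = 55.2.
Then Q* = 2756 - 10(55.2) = 2204.

P* = 55.2, Q* = 2204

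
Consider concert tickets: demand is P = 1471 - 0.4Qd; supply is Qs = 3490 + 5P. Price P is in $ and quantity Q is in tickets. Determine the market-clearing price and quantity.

P* = 25, Q* = 3615

Inverting to quantity form: Qd = 3677.5 - 2.5P.
The market clears where 3677.5 - 2.5P = 3490 + 5P. Rearranging, 7.5P = 187.5, hence P* = 25.
Substitute back: Q* = 3677.5 - 2.5(25) = 3615.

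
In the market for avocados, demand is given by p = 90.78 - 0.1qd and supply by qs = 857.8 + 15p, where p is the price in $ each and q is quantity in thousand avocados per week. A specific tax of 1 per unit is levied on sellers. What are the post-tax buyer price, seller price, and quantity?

Rewriting in direct form: qd = 907.8 - 10p.
The tax drives a wedge p_b - p_s = 1. Substituting p_s = p_b - 1 into supply: qs = 842.8 + 15p_b.
Equate demand and the shifted supply: 907.8 - 10p_b = 842.8 + 15p_b, giving 25p_b = 65, so p_b = 2.6.
So p_s = 1.6 and the quantity traded is q = 907.8 - 10(2.6) = 881.8.

p_b = 2.6, p_s = 1.6, q = 881.8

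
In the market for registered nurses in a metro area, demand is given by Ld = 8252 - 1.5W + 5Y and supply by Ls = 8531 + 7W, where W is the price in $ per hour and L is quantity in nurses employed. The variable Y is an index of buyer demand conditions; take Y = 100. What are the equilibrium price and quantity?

With Y = 100, demand is Ld = 8752 - 1.5W.
The market clears where 8752 - 1.5W = 8531 + 7W. Rearranging, 8.5W = 221, hence W* = 26.
Plugging W* into demand: L* = 8752 - 1.5(26) = 8713.

W* = 26, L* = 8713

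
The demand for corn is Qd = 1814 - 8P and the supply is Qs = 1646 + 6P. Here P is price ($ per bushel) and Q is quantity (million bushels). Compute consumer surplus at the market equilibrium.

Equating demand and supply, 1814 - 8P = 1646 + 6P gives 14P = 168, so P* = 12.
Then Q* = 1814 - 8(12) = 1718.
Demand choke price (Qd = 0): P = 1814/8 = 226.75. Consumer surplus = ½ × (226.75 - 12) × 1718 = 184470.25.

Consumer surplus = 184470.25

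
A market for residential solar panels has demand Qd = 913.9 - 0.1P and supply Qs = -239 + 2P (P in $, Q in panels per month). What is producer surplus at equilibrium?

Producer surplus = 184470.25

Set Qd = Qs: 913.9 - 0.1P = -239 + 2P, so 1152.9 = 2.1P and P* = 549.
Then Q* = 913.9 - 0.1(549) = 859.
Supply choke price (Qs = 0): P = 119.5. Producer surplus = ½ × (549 - 119.5) × 859 = 184470.25.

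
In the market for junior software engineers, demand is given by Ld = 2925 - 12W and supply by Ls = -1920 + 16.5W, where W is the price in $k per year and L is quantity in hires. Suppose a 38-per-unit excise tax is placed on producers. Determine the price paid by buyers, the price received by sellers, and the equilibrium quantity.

W_b = 192, W_s = 154, L = 621

With a tax of 38 on producers, they supply based on the net price W_s = W_b - 38, so Ls = -2547 + 16.5W_b.
Market clearing requires 2925 - 12W_b = -2547 + 16.5W_b; hence 5472 = 28.5W_b and W_b = 192.
So W_s = 154 and the quantity traded is L = 2925 - 12(192) = 621.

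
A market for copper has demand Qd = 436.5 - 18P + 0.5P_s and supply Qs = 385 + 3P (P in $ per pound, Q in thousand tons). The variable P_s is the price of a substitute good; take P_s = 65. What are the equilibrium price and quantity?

With P_s = 65, demand is Qd = 469 - 18P.
Set Qd = Qs: 469 - 18P = 385 + 3P, so 84 = 21P and P* = 4.
Substitute back: Q* = 469 - 18(4) = 397.

P* = 4, Q* = 397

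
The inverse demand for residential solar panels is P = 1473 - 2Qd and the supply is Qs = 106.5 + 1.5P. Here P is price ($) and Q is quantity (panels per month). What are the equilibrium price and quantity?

P* = 315, Q* = 579

Solving each curve for Q: Qd = 736.5 - 0.5P.
At equilibrium Qd = Qs, so 736.5 - 0.5P = 106.5 + 1.5P; collecting terms, 630 = 2P and P* = 315.
Then Q* = 736.5 - 0.5(315) = 579.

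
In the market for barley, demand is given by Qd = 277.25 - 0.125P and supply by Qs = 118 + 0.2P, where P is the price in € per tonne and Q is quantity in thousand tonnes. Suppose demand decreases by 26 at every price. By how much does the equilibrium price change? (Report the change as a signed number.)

ΔP = -80

The market clears where 277.25 - 0.125P = 118 + 0.2P. Rearranging, 0.325P = 159.25, hence P* = 490.
From the demand curve, Q* = 277.25 - 0.125(490) = 216.
After the shift, demand is Qd = 251.25 - 0.125P.
New equilibrium: 133.25 = 0.325P, so P = 410 and Q = 200.
ΔP = 410 - 490 = -80.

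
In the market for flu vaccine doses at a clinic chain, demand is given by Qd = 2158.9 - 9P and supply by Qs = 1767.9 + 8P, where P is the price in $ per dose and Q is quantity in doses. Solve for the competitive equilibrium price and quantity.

P* = 23, Q* = 1951.9

Equating demand and supply, 2158.9 - 9P = 1767.9 + 8P gives 17P = 391, so P* = 23.
Plugging P* into demand: Q* = 2158.9 - 9(23) = 1951.9.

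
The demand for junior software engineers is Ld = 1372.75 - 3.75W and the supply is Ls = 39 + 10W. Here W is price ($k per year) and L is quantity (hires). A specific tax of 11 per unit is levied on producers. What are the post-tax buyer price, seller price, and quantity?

W_b = 105, W_s = 94, L = 979

Producers keep W_s = W_b - 11 per unit, so supply in terms of the buyer price is Ls = -71 + 10W_b.
Equate demand and the shifted supply: 1372.75 - 3.75W_b = -71 + 10W_b, giving 13.75W_b = 1443.75, so W_b = 105.
So W_s = 94 and the quantity traded is L = 1372.75 - 3.75(105) = 979.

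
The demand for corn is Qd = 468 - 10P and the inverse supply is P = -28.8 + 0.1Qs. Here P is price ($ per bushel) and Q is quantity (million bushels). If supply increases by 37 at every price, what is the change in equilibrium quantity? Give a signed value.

ΔQ = 18.5

Rewriting in direct form: Qs = 288 + 10P.
The market clears where 468 - 10P = 288 + 10P. Rearranging, 20P = 180, hence P* = 9.
From the demand curve, Q* = 468 - 10(9) = 378.
After the shift, supply is Qs = 325 + 10P.
The new intersection has 143 = 20P, i.e. P = 7.15, Q = 396.5.
ΔQ = 396.5 - 378 = 18.5.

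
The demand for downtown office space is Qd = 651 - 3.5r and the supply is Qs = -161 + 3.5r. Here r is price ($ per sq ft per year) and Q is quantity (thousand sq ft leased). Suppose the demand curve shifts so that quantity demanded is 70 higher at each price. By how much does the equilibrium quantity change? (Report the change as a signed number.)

ΔQ = 35

At equilibrium Qd = Qs, so 651 - 3.5r = -161 + 3.5r; collecting terms, 812 = 7r and r* = 116.
Then Q* = 651 - 3.5(116) = 245.
After the shift, demand is Qd = 721 - 3.5r.
Re-solving, 7r = 882 gives r = 126 and Q = 280.
ΔQ = 280 - 245 = 35.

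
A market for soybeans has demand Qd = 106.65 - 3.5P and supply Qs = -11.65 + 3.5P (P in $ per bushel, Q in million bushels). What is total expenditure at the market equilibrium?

Set Qd = Qs: 106.65 - 3.5P = -11.65 + 3.5P, so 118.3 = 7P and P* = 16.9.
Then Q* = 106.65 - 3.5(16.9) = 47.5.
Total expenditure = P* × Q* = 16.9 × 47.5 = 802.75.

Total expenditure = 802.75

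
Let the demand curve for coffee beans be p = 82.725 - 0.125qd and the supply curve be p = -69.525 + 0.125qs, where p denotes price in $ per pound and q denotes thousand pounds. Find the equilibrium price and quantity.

p* = 6.6, q* = 609

Inverting to quantity form: qd = 661.8 - 8p and qs = 556.2 + 8p.
The market clears where 661.8 - 8p = 556.2 + 8p. Rearranging, 16p = 105.6, hence p* = 6.6.
Then q* = 661.8 - 8(6.6) = 609.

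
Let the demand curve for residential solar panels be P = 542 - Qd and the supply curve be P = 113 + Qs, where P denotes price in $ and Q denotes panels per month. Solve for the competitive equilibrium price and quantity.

Inverting to quantity form: Qd = 542 - P and Qs = -113 + P.
The market clears where 542 - P = -113 + P. Rearranging, 2P = 655, hence P* = 327.5.
From the demand curve, Q* = 542 - 327.5 = 214.5.

P* = 327.5, Q* = 214.5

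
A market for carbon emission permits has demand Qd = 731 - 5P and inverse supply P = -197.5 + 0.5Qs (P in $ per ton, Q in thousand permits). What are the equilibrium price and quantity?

P* = 48, Q* = 491

Solving each curve for Q: Qs = 395 + 2P.
Set Qd = Qs: 731 - 5P = 395 + 2P, so 336 = 7P and P* = 48.
Plugging P* into demand: Q* = 731 - 5(48) = 491.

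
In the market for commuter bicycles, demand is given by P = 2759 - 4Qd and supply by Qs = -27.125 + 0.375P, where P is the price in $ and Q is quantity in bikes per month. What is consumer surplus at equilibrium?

Rewriting in direct form: Qd = 689.75 - 0.25P.
Equating demand and supply, 689.75 - 0.25P = -27.125 + 0.375P gives 0.625P = 716.875, so P* = 1147.
Substitute back: Q* = 689.75 - 0.25(1147) = 403.
Demand choke price (Qd = 0): P = 689.75/0.25 = 2759. Consumer surplus = ½ × (2759 - 1147) × 403 = 324818.

Consumer surplus = 324818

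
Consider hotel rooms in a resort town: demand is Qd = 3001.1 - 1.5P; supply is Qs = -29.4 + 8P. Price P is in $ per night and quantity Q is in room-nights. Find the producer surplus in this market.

Producer surplus = 397719.4225

The market clears where 3001.1 - 1.5P = -29.4 + 8P. Rearranging, 9.5P = 3030.5, hence P* = 319.
Substitute back: Q* = 3001.1 - 1.5(319) = 2522.6.
Supply choke price (Qs = 0): P = 3.675. Producer surplus = ½ × (319 - 3.675) × 2522.6 = 397719.4225.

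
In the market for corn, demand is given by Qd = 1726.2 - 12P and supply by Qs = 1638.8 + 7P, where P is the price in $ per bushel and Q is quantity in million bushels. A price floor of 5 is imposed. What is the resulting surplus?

Evaluating both curves at the floor price 5 gives Qd = 1666.2, Qs = 1673.8.
Surplus = Qs - Qd = 1673.8 - 1666.2 = 7.6.

Surplus = 7.6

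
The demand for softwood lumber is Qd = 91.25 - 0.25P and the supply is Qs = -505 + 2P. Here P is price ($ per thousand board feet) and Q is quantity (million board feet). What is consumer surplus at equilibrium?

Set Qd = Qs: 91.25 - 0.25P = -505 + 2P, so 596.25 = 2.25P and P* = 265.
Substitute back: Q* = 91.25 - 0.25(265) = 25.
Demand choke price (Qd = 0): P = 91.25/0.25 = 365. Consumer surplus = ½ × (365 - 265) × 25 = 1250.

Consumer surplus = 1250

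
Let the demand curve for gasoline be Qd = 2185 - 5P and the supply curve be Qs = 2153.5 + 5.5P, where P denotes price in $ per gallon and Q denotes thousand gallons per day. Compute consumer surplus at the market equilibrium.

Equating demand and supply, 2185 - 5P = 2153.5 + 5.5P gives 10.5P = 31.5, so P* = 3.
Substitute back: Q* = 2185 - 5(3) = 2170.
Demand choke price (Qd = 0): P = 2185/5 = 437. Consumer surplus = ½ × (437 - 3) × 2170 = 470890.

Consumer surplus = 470890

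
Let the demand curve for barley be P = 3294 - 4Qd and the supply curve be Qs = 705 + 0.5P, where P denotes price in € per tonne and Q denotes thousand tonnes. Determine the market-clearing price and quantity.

Rewriting in direct form: Qd = 823.5 - 0.25P.
Equating demand and supply, 823.5 - 0.25P = 705 + 0.5P gives 0.75P = 118.5, so P* = 158.
Substitute back: Q* = 823.5 - 0.25(158) = 784.

P* = 158, Q* = 784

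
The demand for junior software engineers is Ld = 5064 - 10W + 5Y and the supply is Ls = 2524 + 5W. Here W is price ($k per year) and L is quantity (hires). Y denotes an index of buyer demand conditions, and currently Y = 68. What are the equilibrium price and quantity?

With Y = 68, demand is Ld = 5404 - 10W.
Equating demand and supply, 5404 - 10W = 2524 + 5W gives 15W = 2880, so W* = 192.
Plugging W* into demand: L* = 5404 - 10(192) = 3484.

W* = 192, L* = 3484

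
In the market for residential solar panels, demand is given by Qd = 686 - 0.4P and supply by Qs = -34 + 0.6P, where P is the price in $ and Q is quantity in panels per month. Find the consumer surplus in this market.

At equilibrium Qd = Qs, so 686 - 0.4P = -34 + 0.6P; collecting terms, 720 = P and P* = 720.
From the demand curve, Q* = 686 - 0.4(720) = 398.
Demand choke price (Qd = 0): P = 686/0.4 = 1715. Consumer surplus = ½ × (1715 - 720) × 398 = 198005.

Consumer surplus = 198005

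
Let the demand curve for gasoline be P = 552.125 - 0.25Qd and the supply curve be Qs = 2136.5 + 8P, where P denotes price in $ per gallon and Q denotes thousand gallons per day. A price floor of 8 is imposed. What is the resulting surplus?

Surplus = 24

Rewriting in direct form: Qd = 2208.5 - 4P.
With P fixed at 8, quantity demanded is 2176.5 and quantity supplied is 2200.5.
Surplus = Qs - Qd = 2200.5 - 2176.5 = 24.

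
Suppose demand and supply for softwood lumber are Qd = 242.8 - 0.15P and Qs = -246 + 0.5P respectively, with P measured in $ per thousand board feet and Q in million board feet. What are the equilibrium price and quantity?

Set Qd = Qs: 242.8 - 0.15P = -246 + 0.5P, so 488.8 = 0.65P and P* = 752.
Plugging P* into demand: Q* = 242.8 - 0.15(752) = 130.

P* = 752, Q* = 130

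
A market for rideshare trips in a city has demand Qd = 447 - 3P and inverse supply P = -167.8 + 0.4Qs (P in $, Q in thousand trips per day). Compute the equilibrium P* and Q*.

P* = 5, Q* = 432

In direct form, Qs = 419.5 + 2.5P.
Set Qd = Qs: 447 - 3P = 419.5 + 2.5P, so 27.5 = 5.5P and P* = 5.
Substitute back: Q* = 447 - 3(5) = 432.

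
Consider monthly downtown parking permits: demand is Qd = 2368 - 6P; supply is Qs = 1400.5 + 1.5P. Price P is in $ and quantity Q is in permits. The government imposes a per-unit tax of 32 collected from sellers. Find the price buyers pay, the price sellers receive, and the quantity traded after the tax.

Sellers keep P_s = P_b - 32 per unit, so supply in terms of the buyer price is Qs = 1352.5 + 1.5P_b.
Set Qd = Qs: 2368 - 6P_b = 1352.5 + 1.5P_b, so 1015.5 = 7.5P_b and P_b = 135.4.
So P_s = 103.4 and the quantity traded is Q = 2368 - 6(135.4) = 1555.6.

P_b = 135.4, P_s = 103.4, Q = 1555.6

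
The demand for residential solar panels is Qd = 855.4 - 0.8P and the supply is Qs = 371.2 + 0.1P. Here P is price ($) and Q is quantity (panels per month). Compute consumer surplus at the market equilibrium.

Set Qd = Qs: 855.4 - 0.8P = 371.2 + 0.1P, so 484.2 = 0.9P and P* = 538.
Then Q* = 855.4 - 0.8(538) = 425.
Demand choke price (Qd = 0): P = 855.4/0.8 = 1069.25. Consumer surplus = ½ × (1069.25 - 538) × 425 = 112890.625.

Consumer surplus = 112890.625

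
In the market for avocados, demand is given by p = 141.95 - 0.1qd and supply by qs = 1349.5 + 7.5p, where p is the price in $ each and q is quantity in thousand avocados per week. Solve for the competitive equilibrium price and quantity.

Inverting to quantity form: qd = 1419.5 - 10p.
Set qd = qs: 1419.5 - 10p = 1349.5 + 7.5p, so 70 = 17.5p and p* = 4.
Substitute back: q* = 1419.5 - 10(4) = 1379.5.

p* = 4, q* = 1379.5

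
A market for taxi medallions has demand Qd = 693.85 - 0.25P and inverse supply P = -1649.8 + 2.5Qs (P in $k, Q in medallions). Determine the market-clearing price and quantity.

Rewriting in direct form: Qs = 659.92 + 0.4P.
The market clears where 693.85 - 0.25P = 659.92 + 0.4P. Rearranging, 0.65P = 33.93, hence P* = 52.2.
From the demand curve, Q* = 693.85 - 0.25(52.2) = 680.8.

P* = 52.2, Q* = 680.8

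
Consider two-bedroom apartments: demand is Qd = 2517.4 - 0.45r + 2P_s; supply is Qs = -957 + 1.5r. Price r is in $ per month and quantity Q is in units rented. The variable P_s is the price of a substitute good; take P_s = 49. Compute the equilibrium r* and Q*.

With P_s = 49, demand is Qd = 2615.4 - 0.45r.
Equating demand and supply, 2615.4 - 0.45r = -957 + 1.5r gives 1.95r = 3572.4, so r* = 1832.
Then Q* = 2615.4 - 0.45(1832) = 1791.

r* = 1832, Q* = 1791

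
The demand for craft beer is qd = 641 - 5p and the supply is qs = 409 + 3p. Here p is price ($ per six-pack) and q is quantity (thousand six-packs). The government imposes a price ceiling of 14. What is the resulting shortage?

At p = 14: qd = 571 and qs = 451.
Shortage = qd - qs = 571 - 451 = 120.

Shortage = 120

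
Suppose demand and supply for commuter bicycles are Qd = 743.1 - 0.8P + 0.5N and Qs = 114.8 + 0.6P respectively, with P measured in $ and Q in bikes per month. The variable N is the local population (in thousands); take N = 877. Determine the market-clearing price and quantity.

With N = 877, demand is Qd = 1181.6 - 0.8P.
The market clears where 1181.6 - 0.8P = 114.8 + 0.6P. Rearranging, 1.4P = 1066.8, hence P* = 762.
Then Q* = 1181.6 - 0.8(762) = 572.

P* = 762, Q* = 572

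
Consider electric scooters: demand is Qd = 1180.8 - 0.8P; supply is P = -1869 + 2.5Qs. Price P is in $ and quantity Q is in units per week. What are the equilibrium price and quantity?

In direct form, Qs = 747.6 + 0.4P.
At equilibrium Qd = Qs, so 1180.8 - 0.8P = 747.6 + 0.4P; collecting terms, 433.2 = 1.2P and P* = 361.
Then Q* = 1180.8 - 0.8(361) = 892.

P* = 361, Q* = 892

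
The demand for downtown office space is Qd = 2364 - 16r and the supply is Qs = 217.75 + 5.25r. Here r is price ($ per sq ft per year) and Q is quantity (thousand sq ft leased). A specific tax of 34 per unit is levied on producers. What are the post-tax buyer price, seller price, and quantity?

r_b = 109.4, r_s = 75.4, Q = 613.6

Producers keep r_s = r_b - 34 per unit, so supply in terms of the buyer price is Qs = 39.25 + 5.25r_b.
Equate demand and the shifted supply: 2364 - 16r_b = 39.25 + 5.25r_b, giving 21.25r_b = 2324.75, so r_b = 109.4.
Then r_s = 109.4 - 34 = 75.4 and Q = 2364 - 16(109.4) = 613.6.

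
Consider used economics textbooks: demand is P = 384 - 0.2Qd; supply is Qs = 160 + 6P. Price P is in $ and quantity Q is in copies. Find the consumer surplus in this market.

Consumer surplus = 125440

Solving each curve for Q: Qd = 1920 - 5P.
At equilibrium Qd = Qs, so 1920 - 5P = 160 + 6P; collecting terms, 1760 = 11P and P* = 160.
Plugging P* into demand: Q* = 1920 - 5(160) = 1120.
Demand choke price (Qd = 0): P = 1920/5 = 384. Consumer surplus = ½ × (384 - 160) × 1120 = 125440.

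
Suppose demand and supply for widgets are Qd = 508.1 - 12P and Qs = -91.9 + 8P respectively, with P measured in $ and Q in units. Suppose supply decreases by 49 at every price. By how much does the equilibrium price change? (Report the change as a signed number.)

At equilibrium Qd = Qs, so 508.1 - 12P = -91.9 + 8P; collecting terms, 600 = 20P and P* = 30.
From the demand curve, Q* = 508.1 - 12(30) = 148.1.
After the shift, supply is Qs = -140.9 + 8P.
Re-solving, 20P = 649 gives P = 32.45 and Q = 118.7.
ΔP = 32.45 - 30 = 2.45.

ΔP = 2.45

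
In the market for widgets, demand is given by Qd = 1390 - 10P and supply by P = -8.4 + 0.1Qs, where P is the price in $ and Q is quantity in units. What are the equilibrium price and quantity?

Rewriting in direct form: Qs = 84 + 10P.
The market clears where 1390 - 10P = 84 + 10P. Rearranging, 20P = 1306, hence P* = 65.3.
From the demand curve, Q* = 1390 - 10(65.3) = 737.

P* = 65.3, Q* = 737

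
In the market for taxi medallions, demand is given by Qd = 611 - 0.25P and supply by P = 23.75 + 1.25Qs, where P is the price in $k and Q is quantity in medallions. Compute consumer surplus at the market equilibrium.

Consumer surplus = 425042

In direct form, Qs = -19 + 0.8P.
At equilibrium Qd = Qs, so 611 - 0.25P = -19 + 0.8P; collecting terms, 630 = 1.05P and P* = 600.
From the demand curve, Q* = 611 - 0.25(600) = 461.
Demand choke price (Qd = 0): P = 611/0.25 = 2444. Consumer surplus = ½ × (2444 - 600) × 461 = 425042.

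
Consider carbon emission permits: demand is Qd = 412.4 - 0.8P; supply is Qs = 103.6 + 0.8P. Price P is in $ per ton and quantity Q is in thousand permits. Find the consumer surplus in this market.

At equilibrium Qd = Qs, so 412.4 - 0.8P = 103.6 + 0.8P; collecting terms, 308.8 = 1.6P and P* = 193.
Plugging P* into demand: Q* = 412.4 - 0.8(193) = 258.
Demand choke price (Qd = 0): P = 412.4/0.8 = 515.5. Consumer surplus = ½ × (515.5 - 193) × 258 = 41602.5.

Consumer surplus = 41602.5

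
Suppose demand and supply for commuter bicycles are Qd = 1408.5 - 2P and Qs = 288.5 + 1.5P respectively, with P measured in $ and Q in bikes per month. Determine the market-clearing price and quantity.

At equilibrium Qd = Qs, so 1408.5 - 2P = 288.5 + 1.5P; collecting terms, 1120 = 3.5P and P* = 320.
From the demand curve, Q* = 1408.5 - 2(320) = 768.5.

P* = 320, Q* = 768.5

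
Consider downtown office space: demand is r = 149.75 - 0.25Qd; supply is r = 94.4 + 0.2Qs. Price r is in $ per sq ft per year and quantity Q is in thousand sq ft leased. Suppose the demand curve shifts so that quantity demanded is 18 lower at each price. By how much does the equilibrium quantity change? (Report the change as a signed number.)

ΔQ = -10

Inverting to quantity form: Qd = 599 - 4r and Qs = -472 + 5r.
Set Qd = Qs: 599 - 4r = -472 + 5r, so 1071 = 9r and r* = 119.
Plugging r* into demand: Q* = 599 - 4(119) = 123.
After the shift, demand is Qd = 581 - 4r.
Re-solving, 9r = 1053 gives r = 117 and Q = 113.
ΔQ = 113 - 123 = -10.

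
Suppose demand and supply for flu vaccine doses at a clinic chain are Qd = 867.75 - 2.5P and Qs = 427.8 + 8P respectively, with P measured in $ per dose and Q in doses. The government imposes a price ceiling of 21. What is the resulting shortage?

At P = 21: Qd = 815.25 and Qs = 595.8.
Shortage = Qd - Qs = 815.25 - 595.8 = 219.45.

Shortage = 219.45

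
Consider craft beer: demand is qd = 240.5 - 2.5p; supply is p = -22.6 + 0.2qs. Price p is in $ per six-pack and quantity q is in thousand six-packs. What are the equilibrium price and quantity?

In direct form, qs = 113 + 5p.
Equating demand and supply, 240.5 - 2.5p = 113 + 5p gives 7.5p = 127.5, so p* = 17.
Substitute back: q* = 240.5 - 2.5(17) = 198.

p* = 17, q* = 198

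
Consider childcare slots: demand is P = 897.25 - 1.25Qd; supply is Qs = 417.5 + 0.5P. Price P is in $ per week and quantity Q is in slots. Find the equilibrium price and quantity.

P* = 231, Q* = 533

Rewriting in direct form: Qd = 717.8 - 0.8P.
The market clears where 717.8 - 0.8P = 417.5 + 0.5P. Rearranging, 1.3P = 300.3, hence P* = 231.
Plugging P* into demand: Q* = 717.8 - 0.8(231) = 533.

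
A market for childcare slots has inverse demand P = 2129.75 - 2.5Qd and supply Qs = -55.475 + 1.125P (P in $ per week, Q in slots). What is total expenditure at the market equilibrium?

Inverting to quantity form: Qd = 851.9 - 0.4P.
Equating demand and supply, 851.9 - 0.4P = -55.475 + 1.125P gives 1.525P = 907.375, so P* = 595.
From the demand curve, Q* = 851.9 - 0.4(595) = 613.9.
Total expenditure = P* × Q* = 595 × 613.9 = 365270.5.

Total expenditure = 365270.5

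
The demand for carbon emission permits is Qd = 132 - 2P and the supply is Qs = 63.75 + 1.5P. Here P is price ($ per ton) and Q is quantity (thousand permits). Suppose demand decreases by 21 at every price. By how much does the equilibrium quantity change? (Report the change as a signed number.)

Equating demand and supply, 132 - 2P = 63.75 + 1.5P gives 3.5P = 68.25, so P* = 19.5.
Then Q* = 132 - 2(19.5) = 93.
After the shift, demand is Qd = 111 - 2P.
The new intersection has 47.25 = 3.5P, i.e. P = 13.5, Q = 84.
ΔQ = 84 - 93 = -9.

ΔQ = -9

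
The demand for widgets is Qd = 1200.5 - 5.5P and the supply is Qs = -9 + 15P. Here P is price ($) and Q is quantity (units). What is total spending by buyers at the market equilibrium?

At equilibrium Qd = Qs, so 1200.5 - 5.5P = -9 + 15P; collecting terms, 1209.5 = 20.5P and P* = 59.
Plugging P* into demand: Q* = 1200.5 - 5.5(59) = 876.
Total spending by buyers = P* × Q* = 59 × 876 = 51684.

Total spending by buyers = 51684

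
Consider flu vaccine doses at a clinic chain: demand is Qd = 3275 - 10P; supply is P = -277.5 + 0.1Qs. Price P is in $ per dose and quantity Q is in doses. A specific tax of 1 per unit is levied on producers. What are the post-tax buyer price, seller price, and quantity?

P_b = 25.5, P_s = 24.5, Q = 3020

Inverting to quantity form: Qs = 2775 + 10P.
The tax drives a wedge P_b - P_s = 1. Substituting P_s = P_b - 1 into supply: Qs = 2765 + 10P_b.
Market clearing requires 3275 - 10P_b = 2765 + 10P_b; hence 510 = 20P_b and P_b = 25.5.
So P_s = 24.5 and the quantity traded is Q = 3275 - 10(25.5) = 3020.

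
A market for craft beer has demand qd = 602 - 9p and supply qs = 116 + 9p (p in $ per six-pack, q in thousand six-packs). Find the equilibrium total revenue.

Total revenue = 9693

The market clears where 602 - 9p = 116 + 9p. Rearranging, 18p = 486, hence p* = 27.
Plugging p* into demand: q* = 602 - 9(27) = 359.
Total revenue = p* × q* = 27 × 359 = 9693.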